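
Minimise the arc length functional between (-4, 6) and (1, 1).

Arc-length functional: J[y] = ∫ sqrt(1 + (y')^2) dx.
Lagrangian L = sqrt(1 + (y')^2) has no explicit y dependence, so ∂L/∂y = 0 and the Euler-Lagrange equation gives
    d/dx( y' / sqrt(1 + (y')^2) ) = 0  ⇒  y' / sqrt(1 + (y')^2) = const.
Hence y' is constant, so y(x) is affine.
Fitting the endpoints (-4, 6) and (1, 1):
    slope m = (1 − 6) / (1 − (-4)) = -1,
    intercept c = 6 − m·(-4) = 2.
Extremal: y(x) = -x + 2.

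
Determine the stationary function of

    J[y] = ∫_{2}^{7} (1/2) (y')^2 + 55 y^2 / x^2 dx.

The Lagrangian is L = (1/2) (y')^2 + 55 y^2 / x^2.
Compute ∂L/∂y = 110y/x^2, ∂L/∂y' = y'.
The Euler-Lagrange equation d/dx(∂L/∂y') − ∂L/∂y = 0 reduces to
    y'' − 110/x^2 · y = 0  (x > 0).
Its general solution is
    y(x) = A x^11 + B x^(-10),
with A, B fixed by the endpoint conditions.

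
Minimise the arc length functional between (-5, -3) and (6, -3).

Arc-length functional: J[y] = ∫ sqrt(1 + (y')^2) dx.
Lagrangian L = sqrt(1 + (y')^2) has no explicit y dependence, so ∂L/∂y = 0 and the Euler-Lagrange equation gives
    d/dx( y' / sqrt(1 + (y')^2) ) = 0  ⇒  y' / sqrt(1 + (y')^2) = const.
Hence y' is constant, so y(x) is affine.
Fitting the endpoints (-5, -3) and (6, -3):
    slope m = ((-3) − (-3)) / (6 − (-5)) = 0,
    intercept c = (-3) − m·(-5) = -3.
Extremal: y(x) = -3.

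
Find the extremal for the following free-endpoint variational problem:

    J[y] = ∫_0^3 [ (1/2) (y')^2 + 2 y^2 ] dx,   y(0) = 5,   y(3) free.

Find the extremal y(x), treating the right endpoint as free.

The Lagrangian L = (1/2) (y')^2 + 2 y^2 gives
    ∂L/∂y = 4 y,   ∂L/∂y' = y'.
Euler-Lagrange: y'' − 4 y = 0.
With k = 2, the general solution is
    y(x) = A cosh(2 x) + B sinh(2 x).
Fixed left endpoint y(0) = 5 ⇒ A = 5.
The right endpoint x = 3 is free, so the natural (transversality) condition is ∂L/∂y' |_{x=3} = 0, i.e. y'(3) = 0.
Compute y'(x) = A k sinh(k x) + B k cosh(k x), so
    y'(3) = A k sinh(k·3) + B k cosh(k·3) = 0
    ⇒ B = −A tanh(k·3) = − 5 tanh(2·3).
Therefore the extremal is
    y(x) = 5 cosh(2 x) − 5 tanh(2·3) sinh(2 x).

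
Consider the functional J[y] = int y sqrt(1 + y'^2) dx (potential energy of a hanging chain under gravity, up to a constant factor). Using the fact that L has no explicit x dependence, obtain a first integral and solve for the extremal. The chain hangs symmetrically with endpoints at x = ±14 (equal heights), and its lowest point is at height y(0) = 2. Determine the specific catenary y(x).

The Lagrangian L(y, y') = y sqrt(1 + y'^2) has no explicit x dependence, so the Beltrami identity applies:
    L − y' ∂L/∂y' = C.
Compute ∂L/∂y' = y · y' / sqrt(1 + y'^2). Then
    L − y' ∂L/∂y'
    = y sqrt(1 + y'^2) − y · y'^2 / sqrt(1 + y'^2)
    = y (1 + y'^2 − y'^2) / sqrt(1 + y'^2)
    = y / sqrt(1 + y'^2) = C.
Squaring gives y^2 = C^2 (1 + y'^2), i.e.
    y'^2 = y^2 / C^2 − 1.
Separating variables,
    dy / sqrt(y^2 − C^2) = dx / C,
and integrating gives arccosh(y / C) = (x − a)/C, so
    y(x) = C cosh((x − a)/C),
the catenary. The constants C and a are fixed by the two endpoint conditions (and, for the hanging-chain problem, the length constraint selects C).
Now fit the given data. The endpoints x = ±14 are symmetric at equal height, so the catenary is even about its minimum: a = 0 and y(x) = C cosh(x/C). The lowest point is y(0) = C cosh(0) = C, and we are told y(0) = 2, so C = 2. Therefore
    y(x) = 2 cosh(x/2),
and at the endpoints
    y(±14) = 2 cosh(14/2).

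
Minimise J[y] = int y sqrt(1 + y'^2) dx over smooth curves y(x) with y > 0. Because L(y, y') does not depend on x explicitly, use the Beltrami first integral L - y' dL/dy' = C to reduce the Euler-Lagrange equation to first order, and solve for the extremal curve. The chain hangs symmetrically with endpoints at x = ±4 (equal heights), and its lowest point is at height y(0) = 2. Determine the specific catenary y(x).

The Lagrangian L(y, y') = y sqrt(1 + y'^2) has no explicit x dependence, so the Beltrami identity applies:
    L − y' ∂L/∂y' = C.
Compute ∂L/∂y' = y · y' / sqrt(1 + y'^2). Then
    L − y' ∂L/∂y'
    = y sqrt(1 + y'^2) − y · y'^2 / sqrt(1 + y'^2)
    = y (1 + y'^2 − y'^2) / sqrt(1 + y'^2)
    = y / sqrt(1 + y'^2) = C.
Squaring gives y^2 = C^2 (1 + y'^2), i.e.
    y'^2 = y^2 / C^2 − 1.
Separating variables,
    dy / sqrt(y^2 − C^2) = dx / C,
and integrating gives arccosh(y / C) = (x − a)/C, so
    y(x) = C cosh((x − a)/C),
the catenary. The constants C and a are fixed by the two endpoint conditions (and, for the hanging-chain problem, the length constraint selects C).
Now fit the given data. The endpoints x = ±4 are symmetric at equal height, so the catenary is even about its minimum: a = 0 and y(x) = C cosh(x/C). The lowest point is y(0) = C cosh(0) = C, and we are told y(0) = 2, so C = 2. Therefore
    y(x) = 2 cosh(x/2),
and at the endpoints
    y(±4) = 2 cosh(4/2).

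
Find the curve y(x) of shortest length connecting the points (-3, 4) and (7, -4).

Arc-length functional: J[y] = ∫ sqrt(1 + (y')^2) dx.
Lagrangian L = sqrt(1 + (y')^2) has no explicit y dependence, so ∂L/∂y = 0 and the Euler-Lagrange equation gives
    d/dx( y' / sqrt(1 + (y')^2) ) = 0  ⇒  y' / sqrt(1 + (y')^2) = const.
Hence y' is constant, so y(x) is affine.
Fitting the endpoints (-3, 4) and (7, -4):
    slope m = ((-4) − 4) / (7 − (-3)) = -4/5,
    intercept c = 4 − m·(-3) = 8/5.
Extremal: y(x) = (-4/5) x + 8/5.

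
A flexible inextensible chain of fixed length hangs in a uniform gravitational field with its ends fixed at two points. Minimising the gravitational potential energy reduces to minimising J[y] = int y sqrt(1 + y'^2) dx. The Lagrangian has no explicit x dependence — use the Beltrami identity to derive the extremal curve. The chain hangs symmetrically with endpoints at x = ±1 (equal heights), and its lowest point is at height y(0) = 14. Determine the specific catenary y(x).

The Lagrangian L(y, y') = y sqrt(1 + y'^2) has no explicit x dependence, so the Beltrami identity applies:
    L − y' ∂L/∂y' = C.
Compute ∂L/∂y' = y · y' / sqrt(1 + y'^2). Then
    L − y' ∂L/∂y'
    = y sqrt(1 + y'^2) − y · y'^2 / sqrt(1 + y'^2)
    = y (1 + y'^2 − y'^2) / sqrt(1 + y'^2)
    = y / sqrt(1 + y'^2) = C.
Squaring gives y^2 = C^2 (1 + y'^2), i.e.
    y'^2 = y^2 / C^2 − 1.
Separating variables,
    dy / sqrt(y^2 − C^2) = dx / C,
and integrating gives arccosh(y / C) = (x − a)/C, so
    y(x) = C cosh((x − a)/C),
the catenary. The constants C and a are fixed by the two endpoint conditions (and, for the hanging-chain problem, the length constraint selects C).
Now fit the given data. The endpoints x = ±1 are symmetric at equal height, so the catenary is even about its minimum: a = 0 and y(x) = C cosh(x/C). The lowest point is y(0) = C cosh(0) = C, and we are told y(0) = 14, so C = 14. Therefore
    y(x) = 14 cosh(x/14),
and at the endpoints
    y(±1) = 14 cosh(1/14).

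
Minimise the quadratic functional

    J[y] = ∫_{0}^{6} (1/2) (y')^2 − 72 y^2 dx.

The Lagrangian is L = (1/2) (y')^2 − 72 y^2.
Compute ∂L/∂y = -144y, ∂L/∂y' = y'.
The Euler-Lagrange equation d/dx(∂L/∂y') − ∂L/∂y = 0 reduces to
    y'' + 144 y = 0.
Its general solution is
    y(x) = A sin(12x) + B cos(12x),
with A, B fixed by the endpoint conditions.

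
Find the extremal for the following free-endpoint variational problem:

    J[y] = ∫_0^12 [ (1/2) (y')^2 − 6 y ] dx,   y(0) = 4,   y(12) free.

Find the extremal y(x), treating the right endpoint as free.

The Lagrangian L = (1/2) (y')^2 − 6 y gives
    ∂L/∂y = −6,   ∂L/∂y' = y'.
Euler-Lagrange: d/dx(y') − (−6) = 0, i.e. y'' + 6 = 0, so
    y(x) = −(6/2) x^2 + C1 x + C2.
Fixed left endpoint y(0) = 4 ⇒ C2 = 4.
The right endpoint x = 12 is free, so the natural (transversality) condition is ∂L/∂y' |_{x=12} = 0, i.e. y'(12) = 0.
Compute y'(x) = −6 x + C1, so y'(12) = −72 + C1 = 0 ⇒ C1 = 72.
Therefore the extremal is
    y(x) = −3 x^2 + 72 x + 4.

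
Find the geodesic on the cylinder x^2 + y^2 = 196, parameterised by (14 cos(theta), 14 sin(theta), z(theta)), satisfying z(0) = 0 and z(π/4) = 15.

Parameterise the cylinder of radius R = 14 as
    r(θ) = (14 cos θ, 14 sin θ, z(θ)).
The arc-length element is
    ds = sqrt(196 + (dz/dθ)^2) dθ,
so the Lagrangian is L = sqrt(196 + z'^2).
L depends on z' only, not on z or θ, so ∂L/∂z = 0 and
    ∂L/∂z' = z' / sqrt(196 + z'^2).
The Euler-Lagrange equation gives
    d/dθ( z' / sqrt(196 + z'^2) ) = 0,
so z' is constant. Integrating once:
    z(θ) = a θ + b,
a helix on the cylinder (a straight line when the cylinder is unrolled). The constants a, b are determined by the endpoint conditions.
With endpoint conditions z(0) = 0 and z(π/4) = 15: from z(0) = b we get b = 0, and a·π/4 + 0 = 15 gives a = 60/π, so
    z(θ) = (60/π) θ.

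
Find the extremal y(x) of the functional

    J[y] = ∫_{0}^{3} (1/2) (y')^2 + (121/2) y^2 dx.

The Lagrangian is L = (1/2) (y')^2 + (121/2) y^2.
Compute ∂L/∂y = 121y, ∂L/∂y' = y'.
The Euler-Lagrange equation d/dx(∂L/∂y') − ∂L/∂y = 0 reduces to
    y'' − 121 y = 0.
Its general solution is
    y(x) = A e^(11x) + B e^(−11x),
with A, B fixed by the endpoint conditions.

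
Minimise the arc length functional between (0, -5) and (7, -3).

Arc-length functional: J[y] = ∫ sqrt(1 + (y')^2) dx.
Lagrangian L = sqrt(1 + (y')^2) has no explicit y dependence, so ∂L/∂y = 0 and the Euler-Lagrange equation gives
    d/dx( y' / sqrt(1 + (y')^2) ) = 0  ⇒  y' / sqrt(1 + (y')^2) = const.
Hence y' is constant, so y(x) is affine.
Fitting the endpoints (0, -5) and (7, -3):
    slope m = ((-3) − (-5)) / (7 − 0) = 2/7,
    intercept c = (-5) − m·0 = -5.
Extremal: y(x) = (2/7) x - 5.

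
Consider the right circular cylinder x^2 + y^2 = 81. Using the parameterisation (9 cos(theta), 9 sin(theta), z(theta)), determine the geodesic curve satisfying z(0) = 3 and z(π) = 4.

Parameterise the cylinder of radius R = 9 as
    r(θ) = (9 cos θ, 9 sin θ, z(θ)).
The arc-length element is
    ds = sqrt(81 + (dz/dθ)^2) dθ,
so the Lagrangian is L = sqrt(81 + z'^2).
L depends on z' only, not on z or θ, so ∂L/∂z = 0 and
    ∂L/∂z' = z' / sqrt(81 + z'^2).
The Euler-Lagrange equation gives
    d/dθ( z' / sqrt(81 + z'^2) ) = 0,
so z' is constant. Integrating once:
    z(θ) = a θ + b,
a helix on the cylinder (a straight line when the cylinder is unrolled). The constants a, b are determined by the endpoint conditions.
With endpoint conditions z(0) = 3 and z(π) = 4: from z(0) = b we get b = 3, and a·π + 3 = 4 gives a = 1/π, so
    z(θ) = (1/π) θ + 3.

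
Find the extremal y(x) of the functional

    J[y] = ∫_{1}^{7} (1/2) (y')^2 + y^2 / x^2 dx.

The Lagrangian is L = (1/2) (y')^2 + y^2 / x^2.
Compute ∂L/∂y = 2y/x^2, ∂L/∂y' = y'.
The Euler-Lagrange equation d/dx(∂L/∂y') − ∂L/∂y = 0 reduces to
    y'' − 2/x^2 · y = 0  (x > 0).
Its general solution is
    y(x) = A x^2 + B / x,
with A, B fixed by the endpoint conditions.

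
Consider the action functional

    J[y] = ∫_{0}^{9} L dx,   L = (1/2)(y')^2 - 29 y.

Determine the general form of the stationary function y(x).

The Lagrangian is L = (1/2)(y')^2 - 29 y.
∂L/∂y = -29.
∂L/∂y' = y'.
The Euler-Lagrange equation d/dx(∂L/∂y') − ∂L/∂y = 0 becomes:
    y'' + 29 = 0
General solution: y(x) = -(29/2) x^2 + A x + B, where A and B are arbitrary constants fixed by the endpoint conditions.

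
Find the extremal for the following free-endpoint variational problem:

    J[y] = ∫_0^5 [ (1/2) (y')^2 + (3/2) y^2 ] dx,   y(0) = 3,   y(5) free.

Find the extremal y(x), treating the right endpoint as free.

The Lagrangian L = (1/2) (y')^2 + (3/2) y^2 gives
    ∂L/∂y = 3 y,   ∂L/∂y' = y'.
Euler-Lagrange: y'' − 3 y = 0.
With k = sqrt(3), the general solution is
    y(x) = A cosh(sqrt(3) x) + B sinh(sqrt(3) x).
Fixed left endpoint y(0) = 3 ⇒ A = 3.
The right endpoint x = 5 is free, so the natural (transversality) condition is ∂L/∂y' |_{x=5} = 0, i.e. y'(5) = 0.
Compute y'(x) = A k sinh(k x) + B k cosh(k x), so
    y'(5) = A k sinh(k·5) + B k cosh(k·5) = 0
    ⇒ B = −A tanh(k·5) = − 3 tanh(sqrt(3)·5).
Therefore the extremal is
    y(x) = 3 cosh(sqrt(3) x) − 3 tanh(sqrt(3)·5) sinh(sqrt(3) x).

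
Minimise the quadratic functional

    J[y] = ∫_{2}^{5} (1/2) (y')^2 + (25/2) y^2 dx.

The Lagrangian is L = (1/2) (y')^2 + (25/2) y^2.
Compute ∂L/∂y = 25y, ∂L/∂y' = y'.
The Euler-Lagrange equation d/dx(∂L/∂y') − ∂L/∂y = 0 reduces to
    y'' − 25 y = 0.
Its general solution is
    y(x) = A e^(5x) + B e^(−5x),
with A, B fixed by the endpoint conditions.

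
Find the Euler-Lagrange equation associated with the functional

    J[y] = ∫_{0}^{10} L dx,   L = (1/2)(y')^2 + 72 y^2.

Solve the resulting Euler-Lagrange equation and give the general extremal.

The Lagrangian is L = (1/2)(y')^2 + 72 y^2.
∂L/∂y = 144y.
∂L/∂y' = y'.
The Euler-Lagrange equation d/dx(∂L/∂y') − ∂L/∂y = 0 becomes:
    y'' - 144 y = 0
General solution: y(x) = A e^(12x) + B e^(-12x), where A and B are arbitrary constants fixed by the endpoint conditions.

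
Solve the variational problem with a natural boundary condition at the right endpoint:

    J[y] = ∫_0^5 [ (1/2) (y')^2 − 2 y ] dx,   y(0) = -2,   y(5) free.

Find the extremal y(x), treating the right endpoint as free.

The Lagrangian L = (1/2) (y')^2 − 2 y gives
    ∂L/∂y = −2,   ∂L/∂y' = y'.
Euler-Lagrange: d/dx(y') − (−2) = 0, i.e. y'' + 2 = 0, so
    y(x) = −(2/2) x^2 + C1 x + C2.
Fixed left endpoint y(0) = -2 ⇒ C2 = -2.
The right endpoint x = 5 is free, so the natural (transversality) condition is ∂L/∂y' |_{x=5} = 0, i.e. y'(5) = 0.
Compute y'(x) = −2 x + C1, so y'(5) = −10 + C1 = 0 ⇒ C1 = 10.
Therefore the extremal is
    y(x) = −x^2 + 10 x − 2.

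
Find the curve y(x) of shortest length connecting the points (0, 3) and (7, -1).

Arc-length functional: J[y] = ∫ sqrt(1 + (y')^2) dx.
Lagrangian L = sqrt(1 + (y')^2) has no explicit y dependence, so ∂L/∂y = 0 and the Euler-Lagrange equation gives
    d/dx( y' / sqrt(1 + (y')^2) ) = 0  ⇒  y' / sqrt(1 + (y')^2) = const.
Hence y' is constant, so y(x) is affine.
Fitting the endpoints (0, 3) and (7, -1):
    slope m = ((-1) − 3) / (7 − 0) = -4/7,
    intercept c = 3 − m·0 = 3.
Extremal: y(x) = (-4/7) x + 3.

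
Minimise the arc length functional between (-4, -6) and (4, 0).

Arc-length functional: J[y] = ∫ sqrt(1 + (y')^2) dx.
Lagrangian L = sqrt(1 + (y')^2) has no explicit y dependence, so ∂L/∂y = 0 and the Euler-Lagrange equation gives
    d/dx( y' / sqrt(1 + (y')^2) ) = 0  ⇒  y' / sqrt(1 + (y')^2) = const.
Hence y' is constant, so y(x) is affine.
Fitting the endpoints (-4, -6) and (4, 0):
    slope m = (0 − (-6)) / (4 − (-4)) = 3/4,
    intercept c = (-6) − m·(-4) = -3.
Extremal: y(x) = (3/4) x - 3.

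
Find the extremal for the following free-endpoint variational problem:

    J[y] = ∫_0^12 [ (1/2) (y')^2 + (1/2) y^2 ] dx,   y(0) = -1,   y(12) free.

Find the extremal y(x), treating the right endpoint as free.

The Lagrangian L = (1/2) (y')^2 + (1/2) y^2 gives
    ∂L/∂y = 1 y,   ∂L/∂y' = y'.
Euler-Lagrange: y'' − y = 0.
With k = 1, the general solution is
    y(x) = A cosh(x) + B sinh(x).
Fixed left endpoint y(0) = -1 ⇒ A = -1.
The right endpoint x = 12 is free, so the natural (transversality) condition is ∂L/∂y' |_{x=12} = 0, i.e. y'(12) = 0.
Compute y'(x) = A k sinh(k x) + B k cosh(k x), so
    y'(12) = A k sinh(k·12) + B k cosh(k·12) = 0
    ⇒ B = −A tanh(k·12) = tanh(1·12).
Therefore the extremal is
    y(x) = −cosh(1 x) + tanh(1·12) sinh(1 x).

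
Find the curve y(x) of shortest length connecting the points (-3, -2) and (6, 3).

Arc-length functional: J[y] = ∫ sqrt(1 + (y')^2) dx.
Lagrangian L = sqrt(1 + (y')^2) has no explicit y dependence, so ∂L/∂y = 0 and the Euler-Lagrange equation gives
    d/dx( y' / sqrt(1 + (y')^2) ) = 0  ⇒  y' / sqrt(1 + (y')^2) = const.
Hence y' is constant, so y(x) is affine.
Fitting the endpoints (-3, -2) and (6, 3):
    slope m = (3 − (-2)) / (6 − (-3)) = 5/9,
    intercept c = (-2) − m·(-3) = -1/3.
Extremal: y(x) = (5/9) x - 1/3.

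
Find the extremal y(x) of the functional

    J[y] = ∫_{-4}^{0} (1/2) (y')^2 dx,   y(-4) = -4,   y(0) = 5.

The Lagrangian is L = (1/2) (y')^2.
Compute ∂L/∂y = 0, ∂L/∂y' = y'.
The Euler-Lagrange equation d/dx(∂L/∂y') − ∂L/∂y = 0 reduces to
    y'' = 0.
Its general solution is
    y(x) = A x + B,
with A, B fixed by the endpoint conditions.
Applying the endpoint conditions y(-4) = -4 and y(0) = 5: solve A·-4 + B = -4 and A·0 + B = 5. Subtracting gives A(0 − -4) = 5 − -4, so A = 9/4, and B = -4 − A·-4 = 5. Therefore
    y(x) = (9/4) x + 5.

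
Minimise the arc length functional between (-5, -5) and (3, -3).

Arc-length functional: J[y] = ∫ sqrt(1 + (y')^2) dx.
Lagrangian L = sqrt(1 + (y')^2) has no explicit y dependence, so ∂L/∂y = 0 and the Euler-Lagrange equation gives
    d/dx( y' / sqrt(1 + (y')^2) ) = 0  ⇒  y' / sqrt(1 + (y')^2) = const.
Hence y' is constant, so y(x) is affine.
Fitting the endpoints (-5, -5) and (3, -3):
    slope m = ((-3) − (-5)) / (3 − (-5)) = 1/4,
    intercept c = (-5) − m·(-5) = -15/4.
Extremal: y(x) = (1/4) x - 15/4.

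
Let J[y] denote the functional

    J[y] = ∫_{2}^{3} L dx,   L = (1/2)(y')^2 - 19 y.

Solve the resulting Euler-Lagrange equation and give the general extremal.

The Lagrangian is L = (1/2)(y')^2 - 19 y.
∂L/∂y = -19.
∂L/∂y' = y'.
The Euler-Lagrange equation d/dx(∂L/∂y') − ∂L/∂y = 0 becomes:
    y'' + 19 = 0
General solution: y(x) = -(19/2) x^2 + A x + B, where A and B are arbitrary constants fixed by the endpoint conditions.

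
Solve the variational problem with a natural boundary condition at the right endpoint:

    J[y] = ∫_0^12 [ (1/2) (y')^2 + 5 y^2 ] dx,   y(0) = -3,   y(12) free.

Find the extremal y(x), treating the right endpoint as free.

The Lagrangian L = (1/2) (y')^2 + 5 y^2 gives
    ∂L/∂y = 10 y,   ∂L/∂y' = y'.
Euler-Lagrange: y'' − 10 y = 0.
With k = sqrt(10), the general solution is
    y(x) = A cosh(sqrt(10) x) + B sinh(sqrt(10) x).
Fixed left endpoint y(0) = -3 ⇒ A = -3.
The right endpoint x = 12 is free, so the natural (transversality) condition is ∂L/∂y' |_{x=12} = 0, i.e. y'(12) = 0.
Compute y'(x) = A k sinh(k x) + B k cosh(k x), so
    y'(12) = A k sinh(k·12) + B k cosh(k·12) = 0
    ⇒ B = −A tanh(k·12) = 3 tanh(sqrt(10)·12).
Therefore the extremal is
    y(x) = −3 cosh(sqrt(10) x) + 3 tanh(sqrt(10)·12) sinh(sqrt(10) x).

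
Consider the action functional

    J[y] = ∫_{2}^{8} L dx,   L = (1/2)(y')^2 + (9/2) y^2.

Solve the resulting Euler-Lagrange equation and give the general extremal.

The Lagrangian is L = (1/2)(y')^2 + (9/2) y^2.
∂L/∂y = 9y.
∂L/∂y' = y'.
The Euler-Lagrange equation d/dx(∂L/∂y') − ∂L/∂y = 0 becomes:
    y'' - 9 y = 0
General solution: y(x) = A e^(3x) + B e^(-3x), where A and B are arbitrary constants fixed by the endpoint conditions.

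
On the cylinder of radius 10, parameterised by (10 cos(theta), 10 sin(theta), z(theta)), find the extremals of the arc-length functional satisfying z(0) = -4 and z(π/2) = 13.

Parameterise the cylinder of radius R = 10 as
    r(θ) = (10 cos θ, 10 sin θ, z(θ)).
The arc-length element is
    ds = sqrt(100 + (dz/dθ)^2) dθ,
so the Lagrangian is L = sqrt(100 + z'^2).
L depends on z' only, not on z or θ, so ∂L/∂z = 0 and
    ∂L/∂z' = z' / sqrt(100 + z'^2).
The Euler-Lagrange equation gives
    d/dθ( z' / sqrt(100 + z'^2) ) = 0,
so z' is constant. Integrating once:
    z(θ) = a θ + b,
a helix on the cylinder (a straight line when the cylinder is unrolled). The constants a, b are determined by the endpoint conditions.
With endpoint conditions z(0) = -4 and z(π/2) = 13: from z(0) = b we get b = -4, and a·π/2 + -4 = 13 gives a = 34/π, so
    z(θ) = (34/π) θ − 4.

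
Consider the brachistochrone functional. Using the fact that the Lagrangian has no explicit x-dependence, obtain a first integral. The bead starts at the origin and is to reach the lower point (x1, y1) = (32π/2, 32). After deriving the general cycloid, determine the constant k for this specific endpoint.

The Lagrangian L = sqrt((1 + y'^2) / y) has no explicit x dependence, so the Beltrami identity applies:
    L − y' ∂L/∂y' = C.
Compute ∂L/∂y' = y' / sqrt(y (1 + y'^2)).
Substitute:
    sqrt((1 + y'^2)/y) − y'·y' / sqrt(y (1 + y'^2))
    = (1 + y'^2) / sqrt(y (1 + y'^2)) − y'^2 / sqrt(y (1 + y'^2))
    = 1 / sqrt(y (1 + y'^2)) = C.
Squaring and rearranging gives the first integral
    y (1 + y'^2) = 1/C^2 =: k   (constant).
Solving this first-order ODE by the substitution
    y = (k/2)(1 − cos θ)
yields the cycloid parameterisation
    x(θ) = (k/2)(θ − sin θ),   y(θ) = (k/2)(1 − cos θ).
The constant k is fixed by the endpoint condition.
Now fit the given lower endpoint (x1, y1) = (32π/2, 32). At the bottom of the first arch (θ = π), the parametric equations give
    y(π) = (k/2)(1 − cos π) = k,
    x(π) = (k/2)(π − sin π) = kπ/2.
Matching y(π) = 32 gives k = 32, consistent with x(π) = 32π/2. Therefore the specific cycloid is
    x(θ) = (32/2)(θ − sin θ),   y(θ) = (32/2)(1 − cos θ).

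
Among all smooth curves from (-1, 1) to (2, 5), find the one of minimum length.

Arc-length functional: J[y] = ∫ sqrt(1 + (y')^2) dx.
Lagrangian L = sqrt(1 + (y')^2) has no explicit y dependence, so ∂L/∂y = 0 and the Euler-Lagrange equation gives
    d/dx( y' / sqrt(1 + (y')^2) ) = 0  ⇒  y' / sqrt(1 + (y')^2) = const.
Hence y' is constant, so y(x) is affine.
Fitting the endpoints (-1, 1) and (2, 5):
    slope m = (5 − 1) / (2 − (-1)) = 4/3,
    intercept c = 1 − m·(-1) = 7/3.
Extremal: y(x) = (4/3) x + 7/3.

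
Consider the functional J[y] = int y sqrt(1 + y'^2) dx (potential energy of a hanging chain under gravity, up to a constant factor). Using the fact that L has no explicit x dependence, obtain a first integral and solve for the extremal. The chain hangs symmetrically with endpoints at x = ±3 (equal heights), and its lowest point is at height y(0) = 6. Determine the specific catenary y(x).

The Lagrangian L(y, y') = y sqrt(1 + y'^2) has no explicit x dependence, so the Beltrami identity applies:
    L − y' ∂L/∂y' = C.
Compute ∂L/∂y' = y · y' / sqrt(1 + y'^2). Then
    L − y' ∂L/∂y'
    = y sqrt(1 + y'^2) − y · y'^2 / sqrt(1 + y'^2)
    = y (1 + y'^2 − y'^2) / sqrt(1 + y'^2)
    = y / sqrt(1 + y'^2) = C.
Squaring gives y^2 = C^2 (1 + y'^2), i.e.
    y'^2 = y^2 / C^2 − 1.
Separating variables,
    dy / sqrt(y^2 − C^2) = dx / C,
and integrating gives arccosh(y / C) = (x − a)/C, so
    y(x) = C cosh((x − a)/C),
the catenary. The constants C and a are fixed by the two endpoint conditions (and, for the hanging-chain problem, the length constraint selects C).
Now fit the given data. The endpoints x = ±3 are symmetric at equal height, so the catenary is even about its minimum: a = 0 and y(x) = C cosh(x/C). The lowest point is y(0) = C cosh(0) = C, and we are told y(0) = 6, so C = 6. Therefore
    y(x) = 6 cosh(x/6),
and at the endpoints
    y(±3) = 6 cosh(3/6).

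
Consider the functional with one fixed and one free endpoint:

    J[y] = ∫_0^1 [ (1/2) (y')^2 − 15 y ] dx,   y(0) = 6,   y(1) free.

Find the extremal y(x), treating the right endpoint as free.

The Lagrangian L = (1/2) (y')^2 − 15 y gives
    ∂L/∂y = −15,   ∂L/∂y' = y'.
Euler-Lagrange: d/dx(y') − (−15) = 0, i.e. y'' + 15 = 0, so
    y(x) = −(15/2) x^2 + C1 x + C2.
Fixed left endpoint y(0) = 6 ⇒ C2 = 6.
The right endpoint x = 1 is free, so the natural (transversality) condition is ∂L/∂y' |_{x=1} = 0, i.e. y'(1) = 0.
Compute y'(x) = −15 x + C1, so y'(1) = −15 + C1 = 0 ⇒ C1 = 15.
Therefore the extremal is
    y(x) = −(15/2) x^2 + 15 x + 6.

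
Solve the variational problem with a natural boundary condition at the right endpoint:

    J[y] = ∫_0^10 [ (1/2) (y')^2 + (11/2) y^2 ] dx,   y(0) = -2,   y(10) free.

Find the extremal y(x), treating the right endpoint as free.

The Lagrangian L = (1/2) (y')^2 + (11/2) y^2 gives
    ∂L/∂y = 11 y,   ∂L/∂y' = y'.
Euler-Lagrange: y'' − 11 y = 0.
With k = sqrt(11), the general solution is
    y(x) = A cosh(sqrt(11) x) + B sinh(sqrt(11) x).
Fixed left endpoint y(0) = -2 ⇒ A = -2.
The right endpoint x = 10 is free, so the natural (transversality) condition is ∂L/∂y' |_{x=10} = 0, i.e. y'(10) = 0.
Compute y'(x) = A k sinh(k x) + B k cosh(k x), so
    y'(10) = A k sinh(k·10) + B k cosh(k·10) = 0
    ⇒ B = −A tanh(k·10) = 2 tanh(sqrt(11)·10).
Therefore the extremal is
    y(x) = −2 cosh(sqrt(11) x) + 2 tanh(sqrt(11)·10) sinh(sqrt(11) x).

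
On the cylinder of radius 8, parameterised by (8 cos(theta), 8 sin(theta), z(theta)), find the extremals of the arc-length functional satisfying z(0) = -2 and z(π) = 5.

Parameterise the cylinder of radius R = 8 as
    r(θ) = (8 cos θ, 8 sin θ, z(θ)).
The arc-length element is
    ds = sqrt(64 + (dz/dθ)^2) dθ,
so the Lagrangian is L = sqrt(64 + z'^2).
L depends on z' only, not on z or θ, so ∂L/∂z = 0 and
    ∂L/∂z' = z' / sqrt(64 + z'^2).
The Euler-Lagrange equation gives
    d/dθ( z' / sqrt(64 + z'^2) ) = 0,
so z' is constant. Integrating once:
    z(θ) = a θ + b,
a helix on the cylinder (a straight line when the cylinder is unrolled). The constants a, b are determined by the endpoint conditions.
With endpoint conditions z(0) = -2 and z(π) = 5: from z(0) = b we get b = -2, and a·π + -2 = 5 gives a = 7/π, so
    z(θ) = (7/π) θ − 2.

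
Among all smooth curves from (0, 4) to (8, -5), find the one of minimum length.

Arc-length functional: J[y] = ∫ sqrt(1 + (y')^2) dx.
Lagrangian L = sqrt(1 + (y')^2) has no explicit y dependence, so ∂L/∂y = 0 and the Euler-Lagrange equation gives
    d/dx( y' / sqrt(1 + (y')^2) ) = 0  ⇒  y' / sqrt(1 + (y')^2) = const.
Hence y' is constant, so y(x) is affine.
Fitting the endpoints (0, 4) and (8, -5):
    slope m = ((-5) − 4) / (8 − 0) = -9/8,
    intercept c = 4 − m·0 = 4.
Extremal: y(x) = (-9/8) x + 4.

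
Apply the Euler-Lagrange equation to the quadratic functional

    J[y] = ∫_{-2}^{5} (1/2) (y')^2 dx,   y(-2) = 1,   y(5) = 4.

The Lagrangian is L = (1/2) (y')^2.
Compute ∂L/∂y = 0, ∂L/∂y' = y'.
The Euler-Lagrange equation d/dx(∂L/∂y') − ∂L/∂y = 0 reduces to
    y'' = 0.
Its general solution is
    y(x) = A x + B,
with A, B fixed by the endpoint conditions.
Applying the endpoint conditions y(-2) = 1 and y(5) = 4: solve A·-2 + B = 1 and A·5 + B = 4. Subtracting gives A(5 − -2) = 4 − 1, so A = 3/7, and B = 1 − A·-2 = 13/7. Therefore
    y(x) = (3/7) x + 13/7.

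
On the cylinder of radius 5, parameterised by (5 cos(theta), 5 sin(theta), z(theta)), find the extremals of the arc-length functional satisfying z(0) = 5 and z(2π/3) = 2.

Parameterise the cylinder of radius R = 5 as
    r(θ) = (5 cos θ, 5 sin θ, z(θ)).
The arc-length element is
    ds = sqrt(25 + (dz/dθ)^2) dθ,
so the Lagrangian is L = sqrt(25 + z'^2).
L depends on z' only, not on z or θ, so ∂L/∂z = 0 and
    ∂L/∂z' = z' / sqrt(25 + z'^2).
The Euler-Lagrange equation gives
    d/dθ( z' / sqrt(25 + z'^2) ) = 0,
so z' is constant. Integrating once:
    z(θ) = a θ + b,
a helix on the cylinder (a straight line when the cylinder is unrolled). The constants a, b are determined by the endpoint conditions.
With endpoint conditions z(0) = 5 and z(2π/3) = 2: from z(0) = b we get b = 5, and a·2π/3 + 5 = 2 gives a = -9/(2π), so
    z(θ) = (-9/(2π)) θ + 5.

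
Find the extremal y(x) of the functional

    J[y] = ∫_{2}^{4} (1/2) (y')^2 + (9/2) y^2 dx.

The Lagrangian is L = (1/2) (y')^2 + (9/2) y^2.
Compute ∂L/∂y = 9y, ∂L/∂y' = y'.
The Euler-Lagrange equation d/dx(∂L/∂y') − ∂L/∂y = 0 reduces to
    y'' − 9 y = 0.
Its general solution is
    y(x) = A e^(3x) + B e^(−3x),
with A, B fixed by the endpoint conditions.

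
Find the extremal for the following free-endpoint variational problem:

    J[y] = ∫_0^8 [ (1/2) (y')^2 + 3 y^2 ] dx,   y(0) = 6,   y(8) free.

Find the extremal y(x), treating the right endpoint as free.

The Lagrangian L = (1/2) (y')^2 + 3 y^2 gives
    ∂L/∂y = 6 y,   ∂L/∂y' = y'.
Euler-Lagrange: y'' − 6 y = 0.
With k = sqrt(6), the general solution is
    y(x) = A cosh(sqrt(6) x) + B sinh(sqrt(6) x).
Fixed left endpoint y(0) = 6 ⇒ A = 6.
The right endpoint x = 8 is free, so the natural (transversality) condition is ∂L/∂y' |_{x=8} = 0, i.e. y'(8) = 0.
Compute y'(x) = A k sinh(k x) + B k cosh(k x), so
    y'(8) = A k sinh(k·8) + B k cosh(k·8) = 0
    ⇒ B = −A tanh(k·8) = − 6 tanh(sqrt(6)·8).
Therefore the extremal is
    y(x) = 6 cosh(sqrt(6) x) − 6 tanh(sqrt(6)·8) sinh(sqrt(6) x).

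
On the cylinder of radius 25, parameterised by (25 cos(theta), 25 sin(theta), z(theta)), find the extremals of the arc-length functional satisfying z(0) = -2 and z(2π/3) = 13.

Parameterise the cylinder of radius R = 25 as
    r(θ) = (25 cos θ, 25 sin θ, z(θ)).
The arc-length element is
    ds = sqrt(625 + (dz/dθ)^2) dθ,
so the Lagrangian is L = sqrt(625 + z'^2).
L depends on z' only, not on z or θ, so ∂L/∂z = 0 and
    ∂L/∂z' = z' / sqrt(625 + z'^2).
The Euler-Lagrange equation gives
    d/dθ( z' / sqrt(625 + z'^2) ) = 0,
so z' is constant. Integrating once:
    z(θ) = a θ + b,
a helix on the cylinder (a straight line when the cylinder is unrolled). The constants a, b are determined by the endpoint conditions.
With endpoint conditions z(0) = -2 and z(2π/3) = 13: from z(0) = b we get b = -2, and a·2π/3 + -2 = 13 gives a = 45/(2π), so
    z(θ) = (45/(2π)) θ − 2.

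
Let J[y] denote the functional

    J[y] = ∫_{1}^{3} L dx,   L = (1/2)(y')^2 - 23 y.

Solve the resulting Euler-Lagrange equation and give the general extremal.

The Lagrangian is L = (1/2)(y')^2 - 23 y.
∂L/∂y = -23.
∂L/∂y' = y'.
The Euler-Lagrange equation d/dx(∂L/∂y') − ∂L/∂y = 0 becomes:
    y'' + 23 = 0
General solution: y(x) = -(23/2) x^2 + A x + B, where A and B are arbitrary constants fixed by the endpoint conditions.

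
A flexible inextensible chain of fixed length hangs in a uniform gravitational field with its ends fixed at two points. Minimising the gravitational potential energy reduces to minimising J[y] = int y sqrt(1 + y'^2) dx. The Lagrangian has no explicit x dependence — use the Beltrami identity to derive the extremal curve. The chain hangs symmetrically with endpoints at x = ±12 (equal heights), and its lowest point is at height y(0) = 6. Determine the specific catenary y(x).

The Lagrangian L(y, y') = y sqrt(1 + y'^2) has no explicit x dependence, so the Beltrami identity applies:
    L − y' ∂L/∂y' = C.
Compute ∂L/∂y' = y · y' / sqrt(1 + y'^2). Then
    L − y' ∂L/∂y'
    = y sqrt(1 + y'^2) − y · y'^2 / sqrt(1 + y'^2)
    = y (1 + y'^2 − y'^2) / sqrt(1 + y'^2)
    = y / sqrt(1 + y'^2) = C.
Squaring gives y^2 = C^2 (1 + y'^2), i.e.
    y'^2 = y^2 / C^2 − 1.
Separating variables,
    dy / sqrt(y^2 − C^2) = dx / C,
and integrating gives arccosh(y / C) = (x − a)/C, so
    y(x) = C cosh((x − a)/C),
the catenary. The constants C and a are fixed by the two endpoint conditions (and, for the hanging-chain problem, the length constraint selects C).
Now fit the given data. The endpoints x = ±12 are symmetric at equal height, so the catenary is even about its minimum: a = 0 and y(x) = C cosh(x/C). The lowest point is y(0) = C cosh(0) = C, and we are told y(0) = 6, so C = 6. Therefore
    y(x) = 6 cosh(x/6),
and at the endpoints
    y(±12) = 6 cosh(12/6).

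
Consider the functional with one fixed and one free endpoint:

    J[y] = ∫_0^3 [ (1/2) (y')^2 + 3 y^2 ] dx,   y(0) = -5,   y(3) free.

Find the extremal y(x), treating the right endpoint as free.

The Lagrangian L = (1/2) (y')^2 + 3 y^2 gives
    ∂L/∂y = 6 y,   ∂L/∂y' = y'.
Euler-Lagrange: y'' − 6 y = 0.
With k = sqrt(6), the general solution is
    y(x) = A cosh(sqrt(6) x) + B sinh(sqrt(6) x).
Fixed left endpoint y(0) = -5 ⇒ A = -5.
The right endpoint x = 3 is free, so the natural (transversality) condition is ∂L/∂y' |_{x=3} = 0, i.e. y'(3) = 0.
Compute y'(x) = A k sinh(k x) + B k cosh(k x), so
    y'(3) = A k sinh(k·3) + B k cosh(k·3) = 0
    ⇒ B = −A tanh(k·3) = 5 tanh(sqrt(6)·3).
Therefore the extremal is
    y(x) = −5 cosh(sqrt(6) x) + 5 tanh(sqrt(6)·3) sinh(sqrt(6) x).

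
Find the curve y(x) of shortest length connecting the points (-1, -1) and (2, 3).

Arc-length functional: J[y] = ∫ sqrt(1 + (y')^2) dx.
Lagrangian L = sqrt(1 + (y')^2) has no explicit y dependence, so ∂L/∂y = 0 and the Euler-Lagrange equation gives
    d/dx( y' / sqrt(1 + (y')^2) ) = 0  ⇒  y' / sqrt(1 + (y')^2) = const.
Hence y' is constant, so y(x) is affine.
Fitting the endpoints (-1, -1) and (2, 3):
    slope m = (3 − (-1)) / (2 − (-1)) = 4/3,
    intercept c = (-1) − m·(-1) = 1/3.
Extremal: y(x) = (4/3) x + 1/3.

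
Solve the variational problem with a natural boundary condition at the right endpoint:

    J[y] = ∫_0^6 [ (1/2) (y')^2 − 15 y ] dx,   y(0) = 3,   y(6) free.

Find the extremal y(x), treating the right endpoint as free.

The Lagrangian L = (1/2) (y')^2 − 15 y gives
    ∂L/∂y = −15,   ∂L/∂y' = y'.
Euler-Lagrange: d/dx(y') − (−15) = 0, i.e. y'' + 15 = 0, so
    y(x) = −(15/2) x^2 + C1 x + C2.
Fixed left endpoint y(0) = 3 ⇒ C2 = 3.
The right endpoint x = 6 is free, so the natural (transversality) condition is ∂L/∂y' |_{x=6} = 0, i.e. y'(6) = 0.
Compute y'(x) = −15 x + C1, so y'(6) = −90 + C1 = 0 ⇒ C1 = 90.
Therefore the extremal is
    y(x) = −(15/2) x^2 + 90 x + 3.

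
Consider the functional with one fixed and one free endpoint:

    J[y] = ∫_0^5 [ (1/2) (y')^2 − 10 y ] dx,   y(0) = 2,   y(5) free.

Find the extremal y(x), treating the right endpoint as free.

The Lagrangian L = (1/2) (y')^2 − 10 y gives
    ∂L/∂y = −10,   ∂L/∂y' = y'.
Euler-Lagrange: d/dx(y') − (−10) = 0, i.e. y'' + 10 = 0, so
    y(x) = −(10/2) x^2 + C1 x + C2.
Fixed left endpoint y(0) = 2 ⇒ C2 = 2.
The right endpoint x = 5 is free, so the natural (transversality) condition is ∂L/∂y' |_{x=5} = 0, i.e. y'(5) = 0.
Compute y'(x) = −10 x + C1, so y'(5) = −50 + C1 = 0 ⇒ C1 = 50.
Therefore the extremal is
    y(x) = −5 x^2 + 50 x + 2.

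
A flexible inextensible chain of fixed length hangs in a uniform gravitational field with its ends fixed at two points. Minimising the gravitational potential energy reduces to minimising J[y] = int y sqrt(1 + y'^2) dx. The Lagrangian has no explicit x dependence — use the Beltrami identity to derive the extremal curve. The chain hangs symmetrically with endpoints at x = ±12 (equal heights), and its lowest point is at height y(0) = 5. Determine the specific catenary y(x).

The Lagrangian L(y, y') = y sqrt(1 + y'^2) has no explicit x dependence, so the Beltrami identity applies:
    L − y' ∂L/∂y' = C.
Compute ∂L/∂y' = y · y' / sqrt(1 + y'^2). Then
    L − y' ∂L/∂y'
    = y sqrt(1 + y'^2) − y · y'^2 / sqrt(1 + y'^2)
    = y (1 + y'^2 − y'^2) / sqrt(1 + y'^2)
    = y / sqrt(1 + y'^2) = C.
Squaring gives y^2 = C^2 (1 + y'^2), i.e.
    y'^2 = y^2 / C^2 − 1.
Separating variables,
    dy / sqrt(y^2 − C^2) = dx / C,
and integrating gives arccosh(y / C) = (x − a)/C, so
    y(x) = C cosh((x − a)/C),
the catenary. The constants C and a are fixed by the two endpoint conditions (and, for the hanging-chain problem, the length constraint selects C).
Now fit the given data. The endpoints x = ±12 are symmetric at equal height, so the catenary is even about its minimum: a = 0 and y(x) = C cosh(x/C). The lowest point is y(0) = C cosh(0) = C, and we are told y(0) = 5, so C = 5. Therefore
    y(x) = 5 cosh(x/5),
and at the endpoints
    y(±12) = 5 cosh(12/5).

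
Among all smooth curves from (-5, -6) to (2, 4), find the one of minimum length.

Arc-length functional: J[y] = ∫ sqrt(1 + (y')^2) dx.
Lagrangian L = sqrt(1 + (y')^2) has no explicit y dependence, so ∂L/∂y = 0 and the Euler-Lagrange equation gives
    d/dx( y' / sqrt(1 + (y')^2) ) = 0  ⇒  y' / sqrt(1 + (y')^2) = const.
Hence y' is constant, so y(x) is affine.
Fitting the endpoints (-5, -6) and (2, 4):
    slope m = (4 − (-6)) / (2 − (-5)) = 10/7,
    intercept c = (-6) − m·(-5) = 8/7.
Extremal: y(x) = (10/7) x + 8/7.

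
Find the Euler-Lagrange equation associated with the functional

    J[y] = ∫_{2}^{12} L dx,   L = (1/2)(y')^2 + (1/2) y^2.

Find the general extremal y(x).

The Lagrangian is L = (1/2)(y')^2 + (1/2) y^2.
∂L/∂y = y.
∂L/∂y' = y'.
The Euler-Lagrange equation d/dx(∂L/∂y') − ∂L/∂y = 0 becomes:
    y'' - y = 0
General solution: y(x) = A e^x + B e^(-x), where A and B are arbitrary constants fixed by the endpoint conditions.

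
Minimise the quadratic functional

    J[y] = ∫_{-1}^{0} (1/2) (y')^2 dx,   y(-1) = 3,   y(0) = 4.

The Lagrangian is L = (1/2) (y')^2.
Compute ∂L/∂y = 0, ∂L/∂y' = y'.
The Euler-Lagrange equation d/dx(∂L/∂y') − ∂L/∂y = 0 reduces to
    y'' = 0.
Its general solution is
    y(x) = A x + B,
with A, B fixed by the endpoint conditions.
Applying the endpoint conditions y(-1) = 3 and y(0) = 4: solve A·-1 + B = 3 and A·0 + B = 4. Subtracting gives A(0 − -1) = 4 − 3, so A = 1, and B = 3 − A·-1 = 4. Therefore
    y(x) = x + 4.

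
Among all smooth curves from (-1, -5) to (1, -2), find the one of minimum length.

Arc-length functional: J[y] = ∫ sqrt(1 + (y')^2) dx.
Lagrangian L = sqrt(1 + (y')^2) has no explicit y dependence, so ∂L/∂y = 0 and the Euler-Lagrange equation gives
    d/dx( y' / sqrt(1 + (y')^2) ) = 0  ⇒  y' / sqrt(1 + (y')^2) = const.
Hence y' is constant, so y(x) is affine.
Fitting the endpoints (-1, -5) and (1, -2):
    slope m = ((-2) − (-5)) / (1 − (-1)) = 3/2,
    intercept c = (-5) − m·(-1) = -7/2.
Extremal: y(x) = (3/2) x - 7/2.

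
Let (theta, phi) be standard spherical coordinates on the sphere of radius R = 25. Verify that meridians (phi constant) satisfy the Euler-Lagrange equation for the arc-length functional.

On the sphere of radius R = 25 with spherical coordinates (θ, φ), the induced metric is
    ds^2 = 625(dθ^2 + sin^2(θ) dφ^2).
Using θ as the parameter, the arc-length functional becomes
    J[φ] = ∫ 25 sqrt(1 + sin^2(θ) (dφ/dθ)^2) dθ.
So L = 25 sqrt(1 + sin^2(θ) φ'^2). Compute
    ∂L/∂φ = 0  (L has no explicit φ dependence),
    ∂L/∂φ' = 25 sin^2(θ) φ' / sqrt(1 + sin^2(θ) φ'^2).
For the candidate φ(θ) = c (constant), φ' = 0, so ∂L/∂φ' evaluated along the candidate vanishes, and ∂L/∂φ is identically zero. Hence
    d/dθ(∂L/∂φ') − ∂L/∂φ = 0
is satisfied. Therefore meridians φ = const are extremals of arc length — they are geodesics on the sphere.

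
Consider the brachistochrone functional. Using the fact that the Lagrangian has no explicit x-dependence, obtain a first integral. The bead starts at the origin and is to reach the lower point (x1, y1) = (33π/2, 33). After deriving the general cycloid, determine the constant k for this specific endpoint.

The Lagrangian L = sqrt((1 + y'^2) / y) has no explicit x dependence, so the Beltrami identity applies:
    L − y' ∂L/∂y' = C.
Compute ∂L/∂y' = y' / sqrt(y (1 + y'^2)).
Substitute:
    sqrt((1 + y'^2)/y) − y'·y' / sqrt(y (1 + y'^2))
    = (1 + y'^2) / sqrt(y (1 + y'^2)) − y'^2 / sqrt(y (1 + y'^2))
    = 1 / sqrt(y (1 + y'^2)) = C.
Squaring and rearranging gives the first integral
    y (1 + y'^2) = 1/C^2 =: k   (constant).
Solving this first-order ODE by the substitution
    y = (k/2)(1 − cos θ)
yields the cycloid parameterisation
    x(θ) = (k/2)(θ − sin θ),   y(θ) = (k/2)(1 − cos θ).
The constant k is fixed by the endpoint condition.
Now fit the given lower endpoint (x1, y1) = (33π/2, 33). At the bottom of the first arch (θ = π), the parametric equations give
    y(π) = (k/2)(1 − cos π) = k,
    x(π) = (k/2)(π − sin π) = kπ/2.
Matching y(π) = 33 gives k = 33, consistent with x(π) = 33π/2. Therefore the specific cycloid is
    x(θ) = (33/2)(θ − sin θ),   y(θ) = (33/2)(1 − cos θ).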